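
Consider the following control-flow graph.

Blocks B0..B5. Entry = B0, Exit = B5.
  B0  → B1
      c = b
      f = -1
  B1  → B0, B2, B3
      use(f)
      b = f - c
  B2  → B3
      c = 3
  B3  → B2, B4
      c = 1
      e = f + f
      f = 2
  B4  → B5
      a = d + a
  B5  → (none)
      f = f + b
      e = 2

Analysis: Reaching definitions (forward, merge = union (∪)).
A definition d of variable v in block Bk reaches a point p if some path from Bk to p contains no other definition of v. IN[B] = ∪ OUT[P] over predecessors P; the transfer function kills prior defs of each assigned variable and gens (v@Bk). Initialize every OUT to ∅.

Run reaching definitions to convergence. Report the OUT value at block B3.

Answer: {b@B1, c@B3, e@B3, f@B3}

Trace:
Converged values:
  B0:   IN={b@B1, c@B0, f@B0}   OUT={b@B1, c@B0, f@B0}
  B1:   IN={b@B1, c@B0, f@B0}   OUT={b@B1, c@B0, f@B0}
  B2:   IN={b@B1, c@B0, c@B3, e@B3, f@B0, f@B3}   OUT={b@B1, c@B2, e@B3, f@B0, f@B3}
  B3:   IN={b@B1, c@B0, c@B2, e@B3, f@B0, f@B3}   OUT={b@B1, c@B3, e@B3, f@B3}
  B4:   IN={b@B1, c@B3, e@B3, f@B3}   OUT={a@B4, b@B1, c@B3, e@B3, f@B3}
  B5:   IN={a@B4, b@B1, c@B3, e@B3, f@B3}   OUT={a@B4, b@B1, c@B3, e@B5, f@B5}

Merge at B3: IN[B3] = OUT[B1] ⊔ OUT[B2] = {b@B1, c@B0, c@B2, e@B3, f@B0, f@B3}
Applying B3's transfer function to that IN value gives OUT[B3] (row B3 above).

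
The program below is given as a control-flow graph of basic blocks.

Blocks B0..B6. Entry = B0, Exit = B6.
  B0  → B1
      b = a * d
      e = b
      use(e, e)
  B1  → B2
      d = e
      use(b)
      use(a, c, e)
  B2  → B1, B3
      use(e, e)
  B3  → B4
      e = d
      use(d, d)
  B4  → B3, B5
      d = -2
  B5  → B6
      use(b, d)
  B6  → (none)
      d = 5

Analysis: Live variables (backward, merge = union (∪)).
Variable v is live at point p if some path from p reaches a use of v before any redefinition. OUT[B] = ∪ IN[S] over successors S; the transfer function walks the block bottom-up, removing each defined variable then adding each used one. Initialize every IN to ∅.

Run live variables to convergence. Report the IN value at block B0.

Answer: {a, c, d}

Working:
Fixpoint table:
  B0:   IN={a, c, d}   OUT={a, b, c, e}
  B1:   IN={a, b, c, e}   OUT={a, b, c, d, e}
  B2:   IN={a, b, c, d, e}   OUT={a, b, c, d, e}
  B3:   IN={b, d}   OUT={b}
  B4:   IN={b}   OUT={b, d}
  B5:   IN={b, d}   OUT={}
  B6:   IN={}   OUT={}

Merge at B0: OUT[B0] = IN[B1] = {a, b, c, e}
Applying B0's transfer function to that OUT value gives IN[B0] (row B0 above).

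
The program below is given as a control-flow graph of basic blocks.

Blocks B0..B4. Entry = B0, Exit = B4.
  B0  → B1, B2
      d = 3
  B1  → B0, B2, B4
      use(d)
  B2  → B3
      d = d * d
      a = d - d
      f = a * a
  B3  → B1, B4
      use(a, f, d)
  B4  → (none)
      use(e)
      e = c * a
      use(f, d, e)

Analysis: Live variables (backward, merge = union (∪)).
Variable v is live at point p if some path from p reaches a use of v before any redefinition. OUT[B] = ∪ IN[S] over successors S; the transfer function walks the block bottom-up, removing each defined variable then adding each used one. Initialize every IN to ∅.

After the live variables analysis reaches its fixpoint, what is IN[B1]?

Answer: {a, c, d, e, f}

Working:
Per-block solution:
  B0:  IN={a, c, e, f}  OUT={a, c, d, e, f}
  B1:  IN={a, c, d, e, f}  OUT={a, c, d, e, f}
  B2:  IN={c, d, e}  OUT={a, c, d, e, f}
  B3:  IN={a, c, d, e, f}  OUT={a, c, d, e, f}
  B4:  IN={a, c, d, e, f}  OUT={}

Merge at B1: OUT[B1] = IN[B0] ⊔ IN[B2] ⊔ IN[B4] = {a, c, d, e, f}
Applying B1's transfer function to that OUT value gives IN[B1] (row B1 above).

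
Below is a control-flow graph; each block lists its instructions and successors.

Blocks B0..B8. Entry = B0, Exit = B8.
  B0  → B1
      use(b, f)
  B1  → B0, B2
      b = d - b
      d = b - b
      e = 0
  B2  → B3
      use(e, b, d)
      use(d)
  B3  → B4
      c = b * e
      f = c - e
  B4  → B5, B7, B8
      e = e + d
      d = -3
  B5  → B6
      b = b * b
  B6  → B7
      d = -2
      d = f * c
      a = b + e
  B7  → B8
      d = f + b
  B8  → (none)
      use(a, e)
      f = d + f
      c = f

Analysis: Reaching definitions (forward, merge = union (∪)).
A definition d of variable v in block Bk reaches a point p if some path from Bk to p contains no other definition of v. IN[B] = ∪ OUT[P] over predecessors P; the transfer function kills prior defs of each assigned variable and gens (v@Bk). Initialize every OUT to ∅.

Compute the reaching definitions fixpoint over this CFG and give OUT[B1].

Converged values:
  B0:   IN={b@B1, d@B1, e@B1}   OUT={b@B1, d@B1, e@B1}
  B1:   IN={b@B1, d@B1, e@B1}   OUT={b@B1, d@B1, e@B1}
  B2:   IN={b@B1, d@B1, e@B1}   OUT={b@B1, d@B1, e@B1}
  B3:   IN={b@B1, d@B1, e@B1}   OUT={b@B1, c@B3, d@B1, e@B1, f@B3}
  B4:   IN={b@B1, c@B3, d@B1, e@B1, f@B3}   OUT={b@B1, c@B3, d@B4, e@B4, f@B3}
  B5:   IN={b@B1, c@B3, d@B4, e@B4, f@B3}   OUT={b@B5, c@B3, d@B4, e@B4, f@B3}
  B6:   IN={b@B5, c@B3, d@B4, e@B4, f@B3}   OUT={a@B6, b@B5, c@B3, d@B6, e@B4, f@B3}
  B7:   IN={a@B6, b@B1, b@B5, c@B3, d@B4, d@B6, e@B4, f@B3}   OUT={a@B6, b@B1, b@B5, c@B3, d@B7, e@B4, f@B3}
  B8:   IN={a@B6, b@B1, b@B5, c@B3, d@B4, d@B7, e@B4, f@B3}   OUT={a@B6, b@B1, b@B5, c@B8, d@B4, d@B7, e@B4, f@B8}

Merge at B1: IN[B1] = OUT[B0] = {b@B1, d@B1, e@B1}
Applying B1's transfer function to that IN value gives OUT[B1] (row B1 above).

Answer: {b@B1, d@B1, e@B1}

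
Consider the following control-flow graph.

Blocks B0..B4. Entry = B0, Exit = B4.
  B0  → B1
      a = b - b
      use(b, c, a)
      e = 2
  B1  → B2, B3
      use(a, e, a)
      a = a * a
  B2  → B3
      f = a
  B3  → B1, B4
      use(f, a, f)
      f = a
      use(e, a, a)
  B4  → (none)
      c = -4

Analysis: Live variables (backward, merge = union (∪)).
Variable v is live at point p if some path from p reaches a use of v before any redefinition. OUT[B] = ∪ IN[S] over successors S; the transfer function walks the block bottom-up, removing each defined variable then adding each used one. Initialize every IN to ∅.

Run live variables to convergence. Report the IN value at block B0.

Fixpoint table:
  B0:  IN={b, c, f}  OUT={a, e, f}
  B1:  IN={a, e, f}  OUT={a, e, f}
  B2:  IN={a, e}  OUT={a, e, f}
  B3:  IN={a, e, f}  OUT={a, e, f}
  B4:  IN={}  OUT={}

Merge at B0: OUT[B0] = IN[B1] = {a, e, f}
Applying B0's transfer function to that OUT value gives IN[B0] (row B0 above).

Answer: {b, c, f}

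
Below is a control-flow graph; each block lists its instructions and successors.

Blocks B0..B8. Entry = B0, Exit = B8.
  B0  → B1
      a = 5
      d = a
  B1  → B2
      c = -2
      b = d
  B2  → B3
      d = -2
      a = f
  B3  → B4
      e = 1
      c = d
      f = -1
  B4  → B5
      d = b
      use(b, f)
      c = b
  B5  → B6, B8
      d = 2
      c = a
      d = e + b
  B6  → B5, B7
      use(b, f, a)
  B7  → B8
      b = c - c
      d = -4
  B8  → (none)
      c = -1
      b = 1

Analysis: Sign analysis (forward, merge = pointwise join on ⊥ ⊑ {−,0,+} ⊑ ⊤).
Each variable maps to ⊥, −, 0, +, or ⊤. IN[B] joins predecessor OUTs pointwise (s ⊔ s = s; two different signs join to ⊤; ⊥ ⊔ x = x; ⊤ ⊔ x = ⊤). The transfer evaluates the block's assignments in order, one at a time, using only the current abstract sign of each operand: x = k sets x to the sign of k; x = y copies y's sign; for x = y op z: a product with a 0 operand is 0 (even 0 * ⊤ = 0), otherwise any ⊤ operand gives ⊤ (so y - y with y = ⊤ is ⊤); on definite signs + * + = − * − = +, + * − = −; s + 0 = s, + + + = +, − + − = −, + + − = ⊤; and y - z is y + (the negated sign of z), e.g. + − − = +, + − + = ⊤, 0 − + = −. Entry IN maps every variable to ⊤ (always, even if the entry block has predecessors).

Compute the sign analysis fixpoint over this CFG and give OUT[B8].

Converged values:
  B0:  IN=(all ⊤)  OUT={a:+, d:+; rest ⊤}
  B1:  IN={a:+, d:+; rest ⊤}  OUT={a:+, b:+, c:-, d:+; rest ⊤}
  B2:  IN={a:+, b:+, c:-, d:+; rest ⊤}  OUT={b:+, c:-, d:-; rest ⊤}
  B3:  IN={b:+, c:-, d:-; rest ⊤}  OUT={b:+, c:-, d:-, e:+, f:-; rest ⊤}
  B4:  IN={b:+, c:-, d:-, e:+, f:-; rest ⊤}  OUT={b:+, c:+, d:+, e:+, f:-; rest ⊤}
  B5:  IN={b:+, d:+, e:+, f:-; rest ⊤}  OUT={b:+, d:+, e:+, f:-; rest ⊤}
  B6:  IN={b:+, d:+, e:+, f:-; rest ⊤}  OUT={b:+, d:+, e:+, f:-; rest ⊤}
  B7:  IN={b:+, d:+, e:+, f:-; rest ⊤}  OUT={d:-, e:+, f:-; rest ⊤}
  B8:  IN={e:+, f:-; rest ⊤}  OUT={b:+, c:-, e:+, f:-; rest ⊤}

Merge at B8: IN[B8] = OUT[B5] ⊔ OUT[B7] = {a: ⊤, b: ⊤, c: ⊤, d: ⊤, e: +, f: -}
Applying B8's transfer function to that IN value gives OUT[B8] (row B8 above).

Answer: {a: ⊤, b: +, c: -, d: ⊤, e: +, f: -}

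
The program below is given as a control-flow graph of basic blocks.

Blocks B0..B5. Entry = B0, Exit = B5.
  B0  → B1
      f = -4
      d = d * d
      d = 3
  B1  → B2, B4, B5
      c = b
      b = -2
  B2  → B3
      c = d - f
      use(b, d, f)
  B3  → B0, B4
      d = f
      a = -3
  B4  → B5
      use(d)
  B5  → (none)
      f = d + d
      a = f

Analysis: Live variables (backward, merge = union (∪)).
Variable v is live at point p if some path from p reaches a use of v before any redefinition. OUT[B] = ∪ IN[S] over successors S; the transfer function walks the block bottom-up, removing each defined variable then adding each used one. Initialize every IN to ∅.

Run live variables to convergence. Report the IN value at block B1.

Answer: {b, d, f}

Trace:
Per-block solution:
  B0:  IN={b, d}  OUT={b, d, f}
  B1:  IN={b, d, f}  OUT={b, d, f}
  B2:  IN={b, d, f}  OUT={b, f}
  B3:  IN={b, f}  OUT={b, d}
  B4:  IN={d}  OUT={d}
  B5:  IN={d}  OUT={}

Merge at B1: OUT[B1] = IN[B2] ⊔ IN[B4] ⊔ IN[B5] = {b, d, f}
Applying B1's transfer function to that OUT value gives IN[B1] (row B1 above).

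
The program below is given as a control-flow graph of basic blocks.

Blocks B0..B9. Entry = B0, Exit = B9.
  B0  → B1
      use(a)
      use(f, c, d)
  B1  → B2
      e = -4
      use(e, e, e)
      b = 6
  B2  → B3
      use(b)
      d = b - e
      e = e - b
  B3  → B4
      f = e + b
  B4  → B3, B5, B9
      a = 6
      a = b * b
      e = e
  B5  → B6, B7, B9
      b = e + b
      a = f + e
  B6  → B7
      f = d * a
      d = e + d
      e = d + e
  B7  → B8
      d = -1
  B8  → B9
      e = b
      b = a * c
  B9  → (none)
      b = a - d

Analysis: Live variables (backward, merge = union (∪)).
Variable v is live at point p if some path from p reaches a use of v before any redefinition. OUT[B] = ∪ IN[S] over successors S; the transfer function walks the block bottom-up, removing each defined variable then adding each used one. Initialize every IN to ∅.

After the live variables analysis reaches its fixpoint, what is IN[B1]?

Fixpoint table:
  B0: | IN={a, c, d, f} | OUT={c}
  B1: | IN={c} | OUT={b, c, e}
  B2: | IN={b, c, e} | OUT={b, c, d, e}
  B3: | IN={b, c, d, e} | OUT={b, c, d, e, f}
  B4: | IN={b, c, d, e, f} | OUT={a, b, c, d, e, f}
  B5: | IN={b, c, d, e, f} | OUT={a, b, c, d, e}
  B6: | IN={a, b, c, d, e} | OUT={a, b, c}
  B7: | IN={a, b, c} | OUT={a, b, c, d}
  B8: | IN={a, b, c, d} | OUT={a, d}
  B9: | IN={a, d} | OUT={}

Merge at B1: OUT[B1] = IN[B2] = {b, c, e}
Applying B1's transfer function to that OUT value gives IN[B1] (row B1 above).

Answer: {c}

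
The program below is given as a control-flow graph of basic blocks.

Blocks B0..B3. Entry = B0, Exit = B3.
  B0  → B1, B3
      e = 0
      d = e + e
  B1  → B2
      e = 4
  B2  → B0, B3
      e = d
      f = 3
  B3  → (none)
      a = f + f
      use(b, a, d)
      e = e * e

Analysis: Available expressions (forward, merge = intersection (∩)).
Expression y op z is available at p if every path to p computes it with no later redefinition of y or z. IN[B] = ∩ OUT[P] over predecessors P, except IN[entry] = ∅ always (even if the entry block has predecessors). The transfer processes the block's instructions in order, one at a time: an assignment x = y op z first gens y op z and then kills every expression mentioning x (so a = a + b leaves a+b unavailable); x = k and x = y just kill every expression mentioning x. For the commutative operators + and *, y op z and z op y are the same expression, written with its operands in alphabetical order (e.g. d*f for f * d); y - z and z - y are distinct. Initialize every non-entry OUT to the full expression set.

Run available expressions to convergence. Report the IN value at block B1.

Answer: {e+e}

Working:
Per-block solution:
  B0:   IN={}   OUT={e+e}
  B1:   IN={e+e}   OUT={}
  B2:   IN={}   OUT={}
  B3:   IN={}   OUT={f+f}

Merge at B1: IN[B1] = OUT[B0] = {e+e}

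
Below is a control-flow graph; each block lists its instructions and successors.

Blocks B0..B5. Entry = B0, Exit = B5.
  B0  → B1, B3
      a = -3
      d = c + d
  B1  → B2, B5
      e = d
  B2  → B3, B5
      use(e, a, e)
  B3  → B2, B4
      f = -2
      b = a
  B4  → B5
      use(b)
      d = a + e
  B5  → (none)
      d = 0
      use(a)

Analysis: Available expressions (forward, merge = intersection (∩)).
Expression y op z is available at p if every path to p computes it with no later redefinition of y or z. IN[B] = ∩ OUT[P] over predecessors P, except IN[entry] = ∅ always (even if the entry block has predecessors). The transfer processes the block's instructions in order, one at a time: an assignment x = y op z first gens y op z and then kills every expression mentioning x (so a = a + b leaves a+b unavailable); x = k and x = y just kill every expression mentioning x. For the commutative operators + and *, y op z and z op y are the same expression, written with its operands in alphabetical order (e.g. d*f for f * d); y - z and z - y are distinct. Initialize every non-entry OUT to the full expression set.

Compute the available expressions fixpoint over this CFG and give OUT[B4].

Answer: {a+e}

Derivation:
Per-block solution:
  B0:  IN={}  OUT={}
  B1:  IN={}  OUT={}
  B2:  IN={}  OUT={}
  B3:  IN={}  OUT={}
  B4:  IN={}  OUT={a+e}
  B5:  IN={}  OUT={}

Merge at B4: IN[B4] = OUT[B3] = {}
Applying B4's transfer function to that IN value gives OUT[B4] (row B4 above).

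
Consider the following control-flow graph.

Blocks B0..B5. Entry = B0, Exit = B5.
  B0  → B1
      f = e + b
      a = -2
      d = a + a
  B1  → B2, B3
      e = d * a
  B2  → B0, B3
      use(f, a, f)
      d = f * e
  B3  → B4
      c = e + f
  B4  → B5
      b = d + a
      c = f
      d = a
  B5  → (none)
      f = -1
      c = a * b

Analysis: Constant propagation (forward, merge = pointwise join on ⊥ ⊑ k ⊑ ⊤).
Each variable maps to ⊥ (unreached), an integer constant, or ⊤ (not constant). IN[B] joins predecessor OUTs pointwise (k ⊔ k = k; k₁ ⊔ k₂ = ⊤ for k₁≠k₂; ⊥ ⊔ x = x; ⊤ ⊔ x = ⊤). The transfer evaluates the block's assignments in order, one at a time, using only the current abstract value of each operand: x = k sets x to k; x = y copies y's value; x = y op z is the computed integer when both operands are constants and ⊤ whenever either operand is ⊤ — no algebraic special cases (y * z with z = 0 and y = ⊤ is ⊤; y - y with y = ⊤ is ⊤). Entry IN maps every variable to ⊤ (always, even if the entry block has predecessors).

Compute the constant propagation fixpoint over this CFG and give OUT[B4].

Answer: {a: -2, b: ⊤, c: ⊤, d: -2, e: 8, f: ⊤}

Working:
Per-block solution:
  B0:  IN=(all ⊤)  OUT={a:-2, d:-4; rest ⊤}
  B1:  IN={a:-2, d:-4; rest ⊤}  OUT={a:-2, d:-4, e:8; rest ⊤}
  B2:  IN={a:-2, d:-4, e:8; rest ⊤}  OUT={a:-2, e:8; rest ⊤}
  B3:  IN={a:-2, e:8; rest ⊤}  OUT={a:-2, e:8; rest ⊤}
  B4:  IN={a:-2, e:8; rest ⊤}  OUT={a:-2, d:-2, e:8; rest ⊤}
  B5:  IN={a:-2, d:-2, e:8; rest ⊤}  OUT={a:-2, d:-2, e:8, f:-1; rest ⊤}

Merge at B4: IN[B4] = OUT[B3] = {a: -2, b: ⊤, c: ⊤, d: ⊤, e: 8, f: ⊤}
Applying B4's transfer function to that IN value gives OUT[B4] (row B4 above).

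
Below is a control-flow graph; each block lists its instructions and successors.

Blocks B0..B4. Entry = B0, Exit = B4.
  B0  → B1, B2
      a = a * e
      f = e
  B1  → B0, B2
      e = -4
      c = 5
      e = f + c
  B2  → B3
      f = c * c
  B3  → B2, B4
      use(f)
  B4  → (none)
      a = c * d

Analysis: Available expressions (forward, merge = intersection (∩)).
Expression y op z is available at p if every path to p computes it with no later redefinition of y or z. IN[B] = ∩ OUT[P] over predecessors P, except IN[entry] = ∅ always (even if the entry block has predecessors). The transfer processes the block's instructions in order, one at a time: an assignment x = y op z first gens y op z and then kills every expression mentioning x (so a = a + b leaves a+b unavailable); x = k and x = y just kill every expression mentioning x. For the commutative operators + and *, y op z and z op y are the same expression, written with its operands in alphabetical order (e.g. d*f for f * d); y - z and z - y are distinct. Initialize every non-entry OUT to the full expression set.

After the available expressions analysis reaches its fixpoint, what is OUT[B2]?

Fixpoint table:
  B0:  IN={}  OUT={}
  B1:  IN={}  OUT={c+f}
  B2:  IN={}  OUT={c*c}
  B3:  IN={c*c}  OUT={c*c}
  B4:  IN={c*c}  OUT={c*c, c*d}

Merge at B2: IN[B2] = OUT[B0] ∩ OUT[B1] ∩ OUT[B3] = {}
Applying B2's transfer function to that IN value gives OUT[B2] (row B2 above).

Answer: {c*c}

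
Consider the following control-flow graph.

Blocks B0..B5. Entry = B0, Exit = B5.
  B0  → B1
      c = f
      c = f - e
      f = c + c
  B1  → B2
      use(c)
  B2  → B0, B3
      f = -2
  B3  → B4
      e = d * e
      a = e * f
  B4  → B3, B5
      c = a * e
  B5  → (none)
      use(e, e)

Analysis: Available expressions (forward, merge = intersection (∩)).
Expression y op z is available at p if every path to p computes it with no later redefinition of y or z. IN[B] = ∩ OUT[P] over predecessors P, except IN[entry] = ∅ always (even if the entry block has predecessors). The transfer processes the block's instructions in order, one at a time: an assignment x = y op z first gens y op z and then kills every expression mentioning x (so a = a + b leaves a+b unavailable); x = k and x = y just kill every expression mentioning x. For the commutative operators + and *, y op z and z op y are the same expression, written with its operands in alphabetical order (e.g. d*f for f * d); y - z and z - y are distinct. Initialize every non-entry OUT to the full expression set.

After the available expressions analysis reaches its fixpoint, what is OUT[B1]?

Converged values:
  B0:  IN={}  OUT={c+c}
  B1:  IN={c+c}  OUT={c+c}
  B2:  IN={c+c}  OUT={c+c}
  B3:  IN={}  OUT={e*f}
  B4:  IN={e*f}  OUT={a*e, e*f}
  B5:  IN={a*e, e*f}  OUT={a*e, e*f}

Merge at B1: IN[B1] = OUT[B0] = {c+c}
Applying B1's transfer function to that IN value gives OUT[B1] (row B1 above).

Answer: {c+c}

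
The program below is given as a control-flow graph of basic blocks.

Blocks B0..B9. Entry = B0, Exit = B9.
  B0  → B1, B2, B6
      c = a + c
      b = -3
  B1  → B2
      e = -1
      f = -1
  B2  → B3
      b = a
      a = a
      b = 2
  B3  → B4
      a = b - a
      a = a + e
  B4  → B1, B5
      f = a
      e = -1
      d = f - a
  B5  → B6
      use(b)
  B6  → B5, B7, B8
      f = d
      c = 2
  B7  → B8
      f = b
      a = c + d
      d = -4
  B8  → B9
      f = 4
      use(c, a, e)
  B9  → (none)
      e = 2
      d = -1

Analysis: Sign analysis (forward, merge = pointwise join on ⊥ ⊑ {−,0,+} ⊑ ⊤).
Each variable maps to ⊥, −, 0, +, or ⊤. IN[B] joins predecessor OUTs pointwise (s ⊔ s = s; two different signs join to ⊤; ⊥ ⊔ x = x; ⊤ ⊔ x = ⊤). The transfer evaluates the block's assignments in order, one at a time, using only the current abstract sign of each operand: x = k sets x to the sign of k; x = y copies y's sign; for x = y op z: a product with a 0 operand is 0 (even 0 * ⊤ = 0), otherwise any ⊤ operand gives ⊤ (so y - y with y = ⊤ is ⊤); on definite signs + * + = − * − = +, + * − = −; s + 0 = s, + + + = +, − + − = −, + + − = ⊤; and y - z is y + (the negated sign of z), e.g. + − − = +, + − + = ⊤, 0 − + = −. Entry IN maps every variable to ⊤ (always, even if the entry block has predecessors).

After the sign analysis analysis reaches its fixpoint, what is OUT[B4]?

Fixpoint table:
  B0:   IN=(all ⊤)   OUT={b:-; rest ⊤}
  B1:   IN=(all ⊤)   OUT={e:-, f:-; rest ⊤}
  B2:   IN=(all ⊤)   OUT={b:+; rest ⊤}
  B3:   IN={b:+; rest ⊤}   OUT={b:+; rest ⊤}
  B4:   IN={b:+; rest ⊤}   OUT={b:+, e:-; rest ⊤}
  B5:   IN=(all ⊤)   OUT=(all ⊤)
  B6:   IN=(all ⊤)   OUT={c:+; rest ⊤}
  B7:   IN={c:+; rest ⊤}   OUT={c:+, d:-; rest ⊤}
  B8:   IN={c:+; rest ⊤}   OUT={c:+, f:+; rest ⊤}
  B9:   IN={c:+, f:+; rest ⊤}   OUT={c:+, d:-, e:+, f:+; rest ⊤}

Merge at B4: IN[B4] = OUT[B3] = {a: ⊤, b: +, c: ⊤, d: ⊤, e: ⊤, f: ⊤}
Applying B4's transfer function to that IN value gives OUT[B4] (row B4 above).

Answer: {a: ⊤, b: +, c: ⊤, d: ⊤, e: -, f: ⊤}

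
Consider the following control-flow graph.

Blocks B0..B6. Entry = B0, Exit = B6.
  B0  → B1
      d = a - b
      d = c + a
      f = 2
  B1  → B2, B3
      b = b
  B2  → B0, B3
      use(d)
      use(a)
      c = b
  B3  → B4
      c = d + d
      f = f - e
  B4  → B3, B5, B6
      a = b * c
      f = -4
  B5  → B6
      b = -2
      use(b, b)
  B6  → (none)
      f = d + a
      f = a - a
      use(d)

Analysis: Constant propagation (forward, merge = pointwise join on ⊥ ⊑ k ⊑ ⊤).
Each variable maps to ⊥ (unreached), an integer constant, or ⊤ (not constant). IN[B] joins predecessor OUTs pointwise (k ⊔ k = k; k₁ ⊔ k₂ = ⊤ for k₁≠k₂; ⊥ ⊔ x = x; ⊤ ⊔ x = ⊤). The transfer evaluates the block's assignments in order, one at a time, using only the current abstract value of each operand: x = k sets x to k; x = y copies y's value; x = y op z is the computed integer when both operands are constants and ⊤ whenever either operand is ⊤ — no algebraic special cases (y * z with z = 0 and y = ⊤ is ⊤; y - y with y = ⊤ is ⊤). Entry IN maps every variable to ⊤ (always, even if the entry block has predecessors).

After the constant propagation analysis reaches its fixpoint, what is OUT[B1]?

Answer: {a: ⊤, b: ⊤, c: ⊤, d: ⊤, e: ⊤, f: 2}

Derivation:
Per-block solution:
  B0:   IN=(all ⊤)   OUT={f:2; rest ⊤}
  B1:   IN={f:2; rest ⊤}   OUT={f:2; rest ⊤}
  B2:   IN={f:2; rest ⊤}   OUT={f:2; rest ⊤}
  B3:   IN=(all ⊤)   OUT=(all ⊤)
  B4:   IN=(all ⊤)   OUT={f:-4; rest ⊤}
  B5:   IN={f:-4; rest ⊤}   OUT={b:-2, f:-4; rest ⊤}
  B6:   IN={f:-4; rest ⊤}   OUT=(all ⊤)

Merge at B1: IN[B1] = OUT[B0] = {a: ⊤, b: ⊤, c: ⊤, d: ⊤, e: ⊤, f: 2}
Applying B1's transfer function to that IN value gives OUT[B1] (row B1 above).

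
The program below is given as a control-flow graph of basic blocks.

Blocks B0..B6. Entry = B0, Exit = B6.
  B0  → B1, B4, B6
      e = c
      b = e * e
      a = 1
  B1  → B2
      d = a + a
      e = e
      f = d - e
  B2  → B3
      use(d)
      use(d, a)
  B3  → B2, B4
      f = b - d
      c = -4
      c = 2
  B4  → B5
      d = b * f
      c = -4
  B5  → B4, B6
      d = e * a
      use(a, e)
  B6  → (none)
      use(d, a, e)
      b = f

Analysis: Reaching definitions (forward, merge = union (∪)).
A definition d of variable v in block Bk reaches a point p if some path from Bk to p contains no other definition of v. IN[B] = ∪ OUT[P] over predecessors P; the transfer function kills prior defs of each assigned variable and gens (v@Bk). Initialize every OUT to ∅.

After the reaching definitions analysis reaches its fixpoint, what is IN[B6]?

Answer: {a@B0, b@B0, c@B4, d@B5, e@B0, e@B1, f@B3}

Trace:
Per-block solution:
  B0:   IN={}   OUT={a@B0, b@B0, e@B0}
  B1:   IN={a@B0, b@B0, e@B0}   OUT={a@B0, b@B0, d@B1, e@B1, f@B1}
  B2:   IN={a@B0, b@B0, c@B3, d@B1, e@B1, f@B1, f@B3}   OUT={a@B0, b@B0, c@B3, d@B1, e@B1, f@B1, f@B3}
  B3:   IN={a@B0, b@B0, c@B3, d@B1, e@B1, f@B1, f@B3}   OUT={a@B0, b@B0, c@B3, d@B1, e@B1, f@B3}
  B4:   IN={a@B0, b@B0, c@B3, c@B4, d@B1, d@B5, e@B0, e@B1, f@B3}   OUT={a@B0, b@B0, c@B4, d@B4, e@B0, e@B1, f@B3}
  B5:   IN={a@B0, b@B0, c@B4, d@B4, e@B0, e@B1, f@B3}   OUT={a@B0, b@B0, c@B4, d@B5, e@B0, e@B1, f@B3}
  B6:   IN={a@B0, b@B0, c@B4, d@B5, e@B0, e@B1, f@B3}   OUT={a@B0, b@B6, c@B4, d@B5, e@B0, e@B1, f@B3}

Merge at B6: IN[B6] = OUT[B0] ⊔ OUT[B5] = {a@B0, b@B0, c@B4, d@B5, e@B0, e@B1, f@B3}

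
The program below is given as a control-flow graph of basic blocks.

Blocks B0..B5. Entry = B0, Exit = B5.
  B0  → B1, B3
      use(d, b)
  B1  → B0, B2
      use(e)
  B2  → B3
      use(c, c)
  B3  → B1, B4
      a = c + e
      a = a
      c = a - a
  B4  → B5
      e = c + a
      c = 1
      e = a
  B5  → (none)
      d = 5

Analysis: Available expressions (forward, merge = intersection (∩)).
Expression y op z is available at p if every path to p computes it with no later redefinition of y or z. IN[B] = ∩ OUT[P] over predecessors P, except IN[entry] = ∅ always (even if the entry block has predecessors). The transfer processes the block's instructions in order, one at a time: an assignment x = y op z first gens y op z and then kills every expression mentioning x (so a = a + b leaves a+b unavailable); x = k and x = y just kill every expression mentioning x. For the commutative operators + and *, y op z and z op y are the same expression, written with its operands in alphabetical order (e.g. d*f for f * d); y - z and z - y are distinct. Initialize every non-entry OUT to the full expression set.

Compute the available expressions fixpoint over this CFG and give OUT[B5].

Answer: {a-a}

Working:
Fixpoint table:
  B0:   IN={}   OUT={}
  B1:   IN={}   OUT={}
  B2:   IN={}   OUT={}
  B3:   IN={}   OUT={a-a}
  B4:   IN={a-a}   OUT={a-a}
  B5:   IN={a-a}   OUT={a-a}

Merge at B5: IN[B5] = OUT[B4] = {a-a}
Applying B5's transfer function to that IN value gives OUT[B5] (row B5 above).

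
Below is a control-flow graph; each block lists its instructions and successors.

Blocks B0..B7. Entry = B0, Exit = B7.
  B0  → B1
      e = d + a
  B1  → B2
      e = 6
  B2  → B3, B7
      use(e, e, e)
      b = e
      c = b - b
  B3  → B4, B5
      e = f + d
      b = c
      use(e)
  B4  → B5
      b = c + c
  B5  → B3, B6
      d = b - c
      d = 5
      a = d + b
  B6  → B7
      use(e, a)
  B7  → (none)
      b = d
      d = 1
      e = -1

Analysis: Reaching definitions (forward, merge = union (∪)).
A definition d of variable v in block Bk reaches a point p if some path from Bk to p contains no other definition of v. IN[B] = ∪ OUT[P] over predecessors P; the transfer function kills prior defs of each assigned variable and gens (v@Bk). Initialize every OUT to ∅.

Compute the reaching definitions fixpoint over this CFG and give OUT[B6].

Converged values:
  B0:   IN={}   OUT={e@B0}
  B1:   IN={e@B0}   OUT={e@B1}
  B2:   IN={e@B1}   OUT={b@B2, c@B2, e@B1}
  B3:   IN={a@B5, b@B2, b@B3, b@B4, c@B2, d@B5, e@B1, e@B3}   OUT={a@B5, b@B3, c@B2, d@B5, e@B3}
  B4:   IN={a@B5, b@B3, c@B2, d@B5, e@B3}   OUT={a@B5, b@B4, c@B2, d@B5, e@B3}
  B5:   IN={a@B5, b@B3, b@B4, c@B2, d@B5, e@B3}   OUT={a@B5, b@B3, b@B4, c@B2, d@B5, e@B3}
  B6:   IN={a@B5, b@B3, b@B4, c@B2, d@B5, e@B3}   OUT={a@B5, b@B3, b@B4, c@B2, d@B5, e@B3}
  B7:   IN={a@B5, b@B2, b@B3, b@B4, c@B2, d@B5, e@B1, e@B3}   OUT={a@B5, b@B7, c@B2, d@B7, e@B7}

Merge at B6: IN[B6] = OUT[B5] = {a@B5, b@B3, b@B4, c@B2, d@B5, e@B3}
Applying B6's transfer function to that IN value gives OUT[B6] (row B6 above).

Answer: {a@B5, b@B3, b@B4, c@B2, d@B5, e@B3}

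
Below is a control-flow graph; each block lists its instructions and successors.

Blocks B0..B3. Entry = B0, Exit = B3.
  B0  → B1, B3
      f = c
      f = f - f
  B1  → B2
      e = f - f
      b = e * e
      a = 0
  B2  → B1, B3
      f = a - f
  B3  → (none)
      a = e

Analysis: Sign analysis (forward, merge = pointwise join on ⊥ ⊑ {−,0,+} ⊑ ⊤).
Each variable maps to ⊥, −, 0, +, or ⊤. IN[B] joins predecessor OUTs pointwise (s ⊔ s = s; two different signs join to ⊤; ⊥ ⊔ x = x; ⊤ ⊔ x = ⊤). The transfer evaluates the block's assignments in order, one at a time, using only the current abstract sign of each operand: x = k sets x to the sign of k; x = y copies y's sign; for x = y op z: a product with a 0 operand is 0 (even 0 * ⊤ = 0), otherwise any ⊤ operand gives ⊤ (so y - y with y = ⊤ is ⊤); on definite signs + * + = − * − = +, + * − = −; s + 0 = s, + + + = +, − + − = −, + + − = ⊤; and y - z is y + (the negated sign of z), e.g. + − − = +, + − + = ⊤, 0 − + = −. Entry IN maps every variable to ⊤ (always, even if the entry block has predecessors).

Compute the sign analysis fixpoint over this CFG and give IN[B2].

Fixpoint table:
  B0:  IN=(all ⊤)  OUT=(all ⊤)
  B1:  IN=(all ⊤)  OUT={a:0; rest ⊤}
  B2:  IN={a:0; rest ⊤}  OUT={a:0; rest ⊤}
  B3:  IN=(all ⊤)  OUT=(all ⊤)

Merge at B2: IN[B2] = OUT[B1] = {a: 0, b: ⊤, c: ⊤, d: ⊤, e: ⊤, f: ⊤}

Answer: {a: 0, b: ⊤, c: ⊤, d: ⊤, e: ⊤, f: ⊤}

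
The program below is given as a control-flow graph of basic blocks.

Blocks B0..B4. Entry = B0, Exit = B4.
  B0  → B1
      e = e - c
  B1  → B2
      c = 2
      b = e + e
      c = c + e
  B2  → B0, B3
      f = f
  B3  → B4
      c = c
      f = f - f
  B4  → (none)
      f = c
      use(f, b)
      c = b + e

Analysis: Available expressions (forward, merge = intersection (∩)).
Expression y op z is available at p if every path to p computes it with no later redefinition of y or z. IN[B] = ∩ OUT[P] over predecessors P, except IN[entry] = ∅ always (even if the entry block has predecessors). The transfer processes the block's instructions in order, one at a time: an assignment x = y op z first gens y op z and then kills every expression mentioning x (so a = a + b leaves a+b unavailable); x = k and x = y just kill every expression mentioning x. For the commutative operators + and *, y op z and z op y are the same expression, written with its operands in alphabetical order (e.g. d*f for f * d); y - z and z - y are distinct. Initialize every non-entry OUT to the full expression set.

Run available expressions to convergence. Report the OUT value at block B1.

Fixpoint table:
  B0:   IN={}   OUT={}
  B1:   IN={}   OUT={e+e}
  B2:   IN={e+e}   OUT={e+e}
  B3:   IN={e+e}   OUT={e+e}
  B4:   IN={e+e}   OUT={b+e, e+e}

Merge at B1: IN[B1] = OUT[B0] = {}
Applying B1's transfer function to that IN value gives OUT[B1] (row B1 above).

Answer: {e+e}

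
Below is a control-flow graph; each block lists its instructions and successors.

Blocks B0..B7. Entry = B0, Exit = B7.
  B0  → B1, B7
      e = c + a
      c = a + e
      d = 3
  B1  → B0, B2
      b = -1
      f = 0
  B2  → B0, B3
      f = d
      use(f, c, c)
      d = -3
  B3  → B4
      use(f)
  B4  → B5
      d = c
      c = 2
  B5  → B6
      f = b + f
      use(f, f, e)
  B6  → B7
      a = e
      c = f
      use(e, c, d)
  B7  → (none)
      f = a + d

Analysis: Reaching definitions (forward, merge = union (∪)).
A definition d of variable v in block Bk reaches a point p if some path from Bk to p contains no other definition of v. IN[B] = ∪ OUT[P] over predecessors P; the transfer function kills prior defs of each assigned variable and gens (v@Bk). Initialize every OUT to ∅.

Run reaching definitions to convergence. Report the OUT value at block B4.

Answer: {b@B1, c@B4, d@B4, e@B0, f@B2}

Derivation:
Converged values:
  B0: | IN={b@B1, c@B0, d@B0, d@B2, e@B0, f@B1, f@B2} | OUT={b@B1, c@B0, d@B0, e@B0, f@B1, f@B2}
  B1: | IN={b@B1, c@B0, d@B0, e@B0, f@B1, f@B2} | OUT={b@B1, c@B0, d@B0, e@B0, f@B1}
  B2: | IN={b@B1, c@B0, d@B0, e@B0, f@B1} | OUT={b@B1, c@B0, d@B2, e@B0, f@B2}
  B3: | IN={b@B1, c@B0, d@B2, e@B0, f@B2} | OUT={b@B1, c@B0, d@B2, e@B0, f@B2}
  B4: | IN={b@B1, c@B0, d@B2, e@B0, f@B2} | OUT={b@B1, c@B4, d@B4, e@B0, f@B2}
  B5: | IN={b@B1, c@B4, d@B4, e@B0, f@B2} | OUT={b@B1, c@B4, d@B4, e@B0, f@B5}
  B6: | IN={b@B1, c@B4, d@B4, e@B0, f@B5} | OUT={a@B6, b@B1, c@B6, d@B4, e@B0, f@B5}
  B7: | IN={a@B6, b@B1, c@B0, c@B6, d@B0, d@B4, e@B0, f@B1, f@B2, f@B5} | OUT={a@B6, b@B1, c@B0, c@B6, d@B0, d@B4, e@B0, f@B7}

Merge at B4: IN[B4] = OUT[B3] = {b@B1, c@B0, d@B2, e@B0, f@B2}
Applying B4's transfer function to that IN value gives OUT[B4] (row B4 above).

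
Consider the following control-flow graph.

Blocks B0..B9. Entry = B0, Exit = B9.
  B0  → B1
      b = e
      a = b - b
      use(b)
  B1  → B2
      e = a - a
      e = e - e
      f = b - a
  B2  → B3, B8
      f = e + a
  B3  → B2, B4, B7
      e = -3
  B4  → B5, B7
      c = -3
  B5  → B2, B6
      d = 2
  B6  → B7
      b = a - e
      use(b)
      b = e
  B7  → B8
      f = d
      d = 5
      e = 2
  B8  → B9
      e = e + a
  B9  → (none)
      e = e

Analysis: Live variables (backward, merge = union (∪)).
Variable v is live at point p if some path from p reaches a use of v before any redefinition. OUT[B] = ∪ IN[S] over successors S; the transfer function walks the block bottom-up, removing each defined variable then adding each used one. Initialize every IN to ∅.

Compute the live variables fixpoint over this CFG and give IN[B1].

Answer: {a, b, d}

Derivation:
Per-block solution:
  B0:  IN={d, e}  OUT={a, b, d}
  B1:  IN={a, b, d}  OUT={a, d, e}
  B2:  IN={a, d, e}  OUT={a, d, e}
  B3:  IN={a, d}  OUT={a, d, e}
  B4:  IN={a, d, e}  OUT={a, d, e}
  B5:  IN={a, e}  OUT={a, d, e}
  B6:  IN={a, d, e}  OUT={a, d}
  B7:  IN={a, d}  OUT={a, e}
  B8:  IN={a, e}  OUT={e}
  B9:  IN={e}  OUT={}

Merge at B1: OUT[B1] = IN[B2] = {a, d, e}
Applying B1's transfer function to that OUT value gives IN[B1] (row B1 above).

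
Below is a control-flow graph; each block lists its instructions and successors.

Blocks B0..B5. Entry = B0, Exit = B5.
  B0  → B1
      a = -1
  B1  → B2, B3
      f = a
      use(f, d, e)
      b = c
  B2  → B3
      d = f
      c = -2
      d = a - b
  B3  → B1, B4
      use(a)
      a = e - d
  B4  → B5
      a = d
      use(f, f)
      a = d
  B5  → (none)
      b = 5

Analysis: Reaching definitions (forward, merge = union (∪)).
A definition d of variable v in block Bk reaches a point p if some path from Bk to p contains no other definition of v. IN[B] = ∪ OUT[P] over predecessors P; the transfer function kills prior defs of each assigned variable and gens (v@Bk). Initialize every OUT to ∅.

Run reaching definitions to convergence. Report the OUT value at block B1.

Answer: {a@B0, a@B3, b@B1, c@B2, d@B2, f@B1}

Trace:
Fixpoint table:
  B0: | IN={} | OUT={a@B0}
  B1: | IN={a@B0, a@B3, b@B1, c@B2, d@B2, f@B1} | OUT={a@B0, a@B3, b@B1, c@B2, d@B2, f@B1}
  B2: | IN={a@B0, a@B3, b@B1, c@B2, d@B2, f@B1} | OUT={a@B0, a@B3, b@B1, c@B2, d@B2, f@B1}
  B3: | IN={a@B0, a@B3, b@B1, c@B2, d@B2, f@B1} | OUT={a@B3, b@B1, c@B2, d@B2, f@B1}
  B4: | IN={a@B3, b@B1, c@B2, d@B2, f@B1} | OUT={a@B4, b@B1, c@B2, d@B2, f@B1}
  B5: | IN={a@B4, b@B1, c@B2, d@B2, f@B1} | OUT={a@B4, b@B5, c@B2, d@B2, f@B1}

Merge at B1: IN[B1] = OUT[B0] ⊔ OUT[B3] = {a@B0, a@B3, b@B1, c@B2, d@B2, f@B1}
Applying B1's transfer function to that IN value gives OUT[B1] (row B1 above).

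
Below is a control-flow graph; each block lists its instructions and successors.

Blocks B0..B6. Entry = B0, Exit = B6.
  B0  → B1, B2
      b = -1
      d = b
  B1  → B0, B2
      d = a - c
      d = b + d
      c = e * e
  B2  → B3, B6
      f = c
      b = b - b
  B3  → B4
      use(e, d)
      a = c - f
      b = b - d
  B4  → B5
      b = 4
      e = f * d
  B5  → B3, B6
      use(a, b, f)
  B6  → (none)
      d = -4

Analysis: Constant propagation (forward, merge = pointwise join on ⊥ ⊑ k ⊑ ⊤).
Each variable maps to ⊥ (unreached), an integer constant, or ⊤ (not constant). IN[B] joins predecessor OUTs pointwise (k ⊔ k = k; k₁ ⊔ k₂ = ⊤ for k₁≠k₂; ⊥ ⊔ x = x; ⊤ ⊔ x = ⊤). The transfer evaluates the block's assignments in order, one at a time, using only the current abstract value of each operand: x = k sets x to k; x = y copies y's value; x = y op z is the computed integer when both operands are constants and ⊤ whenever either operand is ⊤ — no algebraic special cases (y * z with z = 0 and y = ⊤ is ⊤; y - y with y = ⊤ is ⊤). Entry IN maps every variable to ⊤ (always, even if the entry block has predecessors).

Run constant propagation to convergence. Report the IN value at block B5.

Fixpoint table:
  B0:   IN=(all ⊤)   OUT={b:-1, d:-1; rest ⊤}
  B1:   IN={b:-1, d:-1; rest ⊤}   OUT={b:-1; rest ⊤}
  B2:   IN={b:-1; rest ⊤}   OUT={b:0; rest ⊤}
  B3:   IN=(all ⊤)   OUT=(all ⊤)
  B4:   IN=(all ⊤)   OUT={b:4; rest ⊤}
  B5:   IN={b:4; rest ⊤}   OUT={b:4; rest ⊤}
  B6:   IN=(all ⊤)   OUT={d:-4; rest ⊤}

Merge at B5: IN[B5] = OUT[B4] = {a: ⊤, b: 4, c: ⊤, d: ⊤, e: ⊤, f: ⊤}

Answer: {a: ⊤, b: 4, c: ⊤, d: ⊤, e: ⊤, f: ⊤}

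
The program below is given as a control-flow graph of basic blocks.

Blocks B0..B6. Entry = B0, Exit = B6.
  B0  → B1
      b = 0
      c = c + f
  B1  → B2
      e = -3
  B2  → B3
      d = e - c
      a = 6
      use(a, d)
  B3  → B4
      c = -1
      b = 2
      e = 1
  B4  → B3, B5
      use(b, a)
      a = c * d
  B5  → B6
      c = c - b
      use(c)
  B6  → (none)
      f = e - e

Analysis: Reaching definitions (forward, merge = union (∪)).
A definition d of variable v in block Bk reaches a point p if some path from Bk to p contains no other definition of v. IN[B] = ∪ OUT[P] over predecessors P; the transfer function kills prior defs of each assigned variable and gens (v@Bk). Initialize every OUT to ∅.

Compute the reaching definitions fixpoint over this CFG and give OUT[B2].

Answer: {a@B2, b@B0, c@B0, d@B2, e@B1}

Working:
Converged values:
  B0:  IN={}  OUT={b@B0, c@B0}
  B1:  IN={b@B0, c@B0}  OUT={b@B0, c@B0, e@B1}
  B2:  IN={b@B0, c@B0, e@B1}  OUT={a@B2, b@B0, c@B0, d@B2, e@B1}
  B3:  IN={a@B2, a@B4, b@B0, b@B3, c@B0, c@B3, d@B2, e@B1, e@B3}  OUT={a@B2, a@B4, b@B3, c@B3, d@B2, e@B3}
  B4:  IN={a@B2, a@B4, b@B3, c@B3, d@B2, e@B3}  OUT={a@B4, b@B3, c@B3, d@B2, e@B3}
  B5:  IN={a@B4, b@B3, c@B3, d@B2, e@B3}  OUT={a@B4, b@B3, c@B5, d@B2, e@B3}
  B6:  IN={a@B4, b@B3, c@B5, d@B2, e@B3}  OUT={a@B4, b@B3, c@B5, d@B2, e@B3, f@B6}

Merge at B2: IN[B2] = OUT[B1] = {b@B0, c@B0, e@B1}
Applying B2's transfer function to that IN value gives OUT[B2] (row B2 above).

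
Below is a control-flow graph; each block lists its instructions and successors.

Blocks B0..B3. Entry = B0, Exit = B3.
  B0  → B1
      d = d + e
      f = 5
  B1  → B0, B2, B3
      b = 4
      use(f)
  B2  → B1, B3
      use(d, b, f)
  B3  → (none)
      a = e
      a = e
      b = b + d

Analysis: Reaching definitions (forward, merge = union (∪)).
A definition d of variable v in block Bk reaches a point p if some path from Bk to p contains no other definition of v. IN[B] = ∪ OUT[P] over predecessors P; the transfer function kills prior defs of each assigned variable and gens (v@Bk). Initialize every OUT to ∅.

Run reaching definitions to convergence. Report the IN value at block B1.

Fixpoint table:
  B0: | IN={b@B1, d@B0, f@B0} | OUT={b@B1, d@B0, f@B0}
  B1: | IN={b@B1, d@B0, f@B0} | OUT={b@B1, d@B0, f@B0}
  B2: | IN={b@B1, d@B0, f@B0} | OUT={b@B1, d@B0, f@B0}
  B3: | IN={b@B1, d@B0, f@B0} | OUT={a@B3, b@B3, d@B0, f@B0}

Merge at B1: IN[B1] = OUT[B0] ⊔ OUT[B2] = {b@B1, d@B0, f@B0}

Answer: {b@B1, d@B0, f@B0}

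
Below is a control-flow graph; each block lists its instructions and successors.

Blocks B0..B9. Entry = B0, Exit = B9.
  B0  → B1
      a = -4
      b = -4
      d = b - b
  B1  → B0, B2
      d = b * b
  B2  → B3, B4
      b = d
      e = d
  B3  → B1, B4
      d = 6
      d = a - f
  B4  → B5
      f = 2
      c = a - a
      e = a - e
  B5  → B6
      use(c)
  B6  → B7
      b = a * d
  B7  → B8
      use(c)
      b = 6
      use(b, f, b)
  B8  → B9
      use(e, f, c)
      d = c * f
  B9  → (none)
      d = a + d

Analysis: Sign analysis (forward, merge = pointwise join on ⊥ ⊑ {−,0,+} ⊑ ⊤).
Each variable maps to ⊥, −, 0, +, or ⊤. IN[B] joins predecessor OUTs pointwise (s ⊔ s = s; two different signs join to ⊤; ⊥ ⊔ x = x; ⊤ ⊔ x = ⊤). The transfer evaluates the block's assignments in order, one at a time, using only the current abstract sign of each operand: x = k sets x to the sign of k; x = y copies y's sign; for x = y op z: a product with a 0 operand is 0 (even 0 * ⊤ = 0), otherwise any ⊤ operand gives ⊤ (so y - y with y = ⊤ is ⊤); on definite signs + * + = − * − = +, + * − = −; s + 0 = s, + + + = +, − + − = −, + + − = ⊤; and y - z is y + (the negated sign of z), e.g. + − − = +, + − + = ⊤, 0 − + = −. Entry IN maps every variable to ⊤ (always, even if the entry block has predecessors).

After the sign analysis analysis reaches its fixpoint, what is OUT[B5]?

Answer: {a: -, b: ⊤, c: ⊤, d: ⊤, e: ⊤, f: +}

Derivation:
Fixpoint table:
  B0:  IN=(all ⊤)  OUT={a:-, b:-; rest ⊤}
  B1:  IN={a:-; rest ⊤}  OUT={a:-; rest ⊤}
  B2:  IN={a:-; rest ⊤}  OUT={a:-; rest ⊤}
  B3:  IN={a:-; rest ⊤}  OUT={a:-; rest ⊤}
  B4:  IN={a:-; rest ⊤}  OUT={a:-, f:+; rest ⊤}
  B5:  IN={a:-, f:+; rest ⊤}  OUT={a:-, f:+; rest ⊤}
  B6:  IN={a:-, f:+; rest ⊤}  OUT={a:-, f:+; rest ⊤}
  B7:  IN={a:-, f:+; rest ⊤}  OUT={a:-, b:+, f:+; rest ⊤}
  B8:  IN={a:-, b:+, f:+; rest ⊤}  OUT={a:-, b:+, f:+; rest ⊤}
  B9:  IN={a:-, b:+, f:+; rest ⊤}  OUT={a:-, b:+, f:+; rest ⊤}

Merge at B5: IN[B5] = OUT[B4] = {a: -, b: ⊤, c: ⊤, d: ⊤, e: ⊤, f: +}
Applying B5's transfer function to that IN value gives OUT[B5] (row B5 above).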